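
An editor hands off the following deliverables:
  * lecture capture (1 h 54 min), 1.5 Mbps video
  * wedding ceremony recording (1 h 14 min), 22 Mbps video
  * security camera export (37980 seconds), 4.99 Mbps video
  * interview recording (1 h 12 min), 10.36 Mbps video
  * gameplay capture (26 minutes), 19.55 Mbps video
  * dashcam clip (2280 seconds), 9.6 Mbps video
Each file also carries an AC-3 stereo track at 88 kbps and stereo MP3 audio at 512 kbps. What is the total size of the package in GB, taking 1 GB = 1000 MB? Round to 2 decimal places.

53.63 GB

Audio total: 88 + 512 = 600 kbps = 0.600 Mbps.
lecture capture: 2.100 Mbps × 6840 s = 14364.0 Mb
wedding ceremony recording: 22.600 Mbps × 4440 s = 100344.0 Mb
security camera export: 5.590 Mbps × 37980 s = 212308.2 Mb
interview recording: 10.960 Mbps × 4320 s = 47347.2 Mb
gameplay capture: 20.150 Mbps × 1560 s = 31434.0 Mb
dashcam clip: 10.200 Mbps × 2280 s = 23256.0 Mb
Total: 429053.4 Mb = 53631.7 MB.
= 53.63 GB.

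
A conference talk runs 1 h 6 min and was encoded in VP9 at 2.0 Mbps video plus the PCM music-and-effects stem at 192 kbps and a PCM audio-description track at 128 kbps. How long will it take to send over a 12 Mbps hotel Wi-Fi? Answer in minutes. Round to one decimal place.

12.8 minutes

1 h 6 min = 66 min = 3960 s
Audio total: 192 + 128 = 320 kbps = 0.320 Mbps.
Total bitrate: 2.320 Mbps.
File: 2.320 Mbps × 3960 s = 9187.2 Mb.
At 12 Mbps: 9187.2 / 12 = 765.6 s ≈ 12.8 minutes.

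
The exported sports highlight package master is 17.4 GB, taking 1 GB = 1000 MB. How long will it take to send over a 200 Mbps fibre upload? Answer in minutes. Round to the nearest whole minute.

12 minutes

File: 17.4 GB = 139200.0 Mb.
At 200 Mbps: 139200.0 / 200 = 696.0 s ≈ 11.6 minutes.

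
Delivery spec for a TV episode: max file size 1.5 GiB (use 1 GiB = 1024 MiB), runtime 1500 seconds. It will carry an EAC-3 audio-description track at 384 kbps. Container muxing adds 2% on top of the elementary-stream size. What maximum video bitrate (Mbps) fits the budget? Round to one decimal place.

8.0 Mbps

Budget: 1.5 GiB = 12884.9 Mb.
Stream payload after overhead: 12884.9 / 1.02 = 12632.3 Mb.
Total bitrate budget: 12632.3 Mb / 1500 s = 8.422 Mbps.
Audio: 384 kbps = 0.384 Mbps.
Video: 8.422 − 0.384 = 8.038 Mbps.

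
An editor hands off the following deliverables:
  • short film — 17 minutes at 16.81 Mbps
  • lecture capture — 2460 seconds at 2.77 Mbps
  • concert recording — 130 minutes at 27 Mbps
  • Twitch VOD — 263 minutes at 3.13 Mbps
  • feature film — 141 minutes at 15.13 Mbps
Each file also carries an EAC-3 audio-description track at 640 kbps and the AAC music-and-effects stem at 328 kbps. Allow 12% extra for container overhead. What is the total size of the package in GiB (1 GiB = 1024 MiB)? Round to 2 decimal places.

58.20 GiB

Audio total: 640 + 328 = 968 kbps = 0.968 Mbps.
short film: 17.778 Mbps × 1020 s × 1.12 = 20309.6 Mb
lecture capture: 3.738 Mbps × 2460 s × 1.12 = 10298.9 Mb
concert recording: 27.968 Mbps × 7800 s × 1.12 = 244328.4 Mb
Twitch VOD: 4.098 Mbps × 15780 s × 1.12 = 72426.4 Mb
feature film: 16.098 Mbps × 8460 s × 1.12 = 152531.8 Mb
Total: 499895.2 Mb = 62486.9 MB.
= 58.20 GiB.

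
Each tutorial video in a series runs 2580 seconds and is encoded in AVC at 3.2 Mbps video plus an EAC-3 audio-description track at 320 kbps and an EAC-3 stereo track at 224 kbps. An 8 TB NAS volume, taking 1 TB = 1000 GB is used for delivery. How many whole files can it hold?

Audio total: 320 + 224 = 544 kbps = 0.544 Mbps.
Total bitrate: 3.744 Mbps.
Per item: 3.744 Mbps × 2580 s = 9,660 Mb = 1,207 MB.
Capacity: 8 TB = 64,000,000 Mb; 6625.59 items → 6625 complete.

6625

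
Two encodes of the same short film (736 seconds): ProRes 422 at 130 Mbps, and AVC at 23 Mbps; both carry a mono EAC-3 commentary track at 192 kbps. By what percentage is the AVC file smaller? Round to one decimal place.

Audio: 192 kbps = 0.192 Mbps.
ProRes 422: 130.192 Mbps × 736 s = 95821.3 Mb = 11.978 GB.
AVC: 23.192 Mbps × 736 s = 17069.3 Mb = 2.134 GB.
Reduction: (1 − 2.134/11.978) × 100 = 82.19%.

82.2%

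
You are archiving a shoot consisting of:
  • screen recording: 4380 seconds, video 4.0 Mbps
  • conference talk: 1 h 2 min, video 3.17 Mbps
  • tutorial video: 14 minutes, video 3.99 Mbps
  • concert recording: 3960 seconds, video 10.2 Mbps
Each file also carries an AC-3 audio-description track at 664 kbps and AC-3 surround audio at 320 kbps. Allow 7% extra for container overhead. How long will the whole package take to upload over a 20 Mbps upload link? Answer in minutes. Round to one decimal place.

Audio total: 664 + 320 = 984 kbps = 0.984 Mbps.
screen recording: 4.984 Mbps × 4380 s × 1.07 = 23358.0 Mb
conference talk: 4.154 Mbps × 3720 s × 1.07 = 16534.6 Mb
tutorial video: 4.974 Mbps × 840 s × 1.07 = 4470.6 Mb
concert recording: 11.184 Mbps × 3960 s × 1.07 = 47388.8 Mb
Total: 91752.1 Mb = 11469.0 MB.
At 20 Mbps: 91752.1 / 20 = 4588 s ≈ 76.5 minutes.

76.5 minutes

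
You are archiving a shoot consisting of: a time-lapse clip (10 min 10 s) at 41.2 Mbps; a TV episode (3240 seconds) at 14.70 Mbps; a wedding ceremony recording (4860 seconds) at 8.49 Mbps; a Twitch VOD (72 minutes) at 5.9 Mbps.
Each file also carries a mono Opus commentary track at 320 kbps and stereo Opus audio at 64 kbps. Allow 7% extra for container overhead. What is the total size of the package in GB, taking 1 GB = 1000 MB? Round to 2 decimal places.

Audio total: 320 + 64 = 384 kbps = 0.384 Mbps.
time-lapse clip: 41.584 Mbps × 610 s × 1.07 = 27141.9 Mb
TV episode: 15.084 Mbps × 3240 s × 1.07 = 52293.2 Mb
wedding ceremony recording: 8.874 Mbps × 4860 s × 1.07 = 46146.6 Mb
Twitch VOD: 6.284 Mbps × 4320 s × 1.07 = 29047.2 Mb
Total: 154628.8 Mb = 19328.6 MB.
= 19.33 GB.

19.33 GB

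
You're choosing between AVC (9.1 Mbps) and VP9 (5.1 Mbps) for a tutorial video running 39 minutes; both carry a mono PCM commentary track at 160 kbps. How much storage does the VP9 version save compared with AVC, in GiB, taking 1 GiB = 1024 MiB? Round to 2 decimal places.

1.09 GiB

39 min = 2340 s
Audio: 160 kbps = 0.160 Mbps.
AVC: 9.260 Mbps × 2340 s = 21668.4 Mb = 2.523 GiB.
VP9: 5.260 Mbps × 2340 s = 12308.4 Mb = 1.433 GiB.
Saving: 2.523 − 1.433 = 1.090 GiB.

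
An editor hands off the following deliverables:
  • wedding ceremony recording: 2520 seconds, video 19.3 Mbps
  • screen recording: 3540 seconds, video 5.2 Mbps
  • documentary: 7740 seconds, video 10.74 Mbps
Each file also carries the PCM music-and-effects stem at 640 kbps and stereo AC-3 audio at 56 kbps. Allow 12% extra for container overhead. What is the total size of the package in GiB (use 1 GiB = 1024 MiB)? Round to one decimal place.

Audio total: 640 + 56 = 696 kbps = 0.696 Mbps.
wedding ceremony recording: 19.996 Mbps × 2520 s × 1.12 = 56436.7 Mb
screen recording: 5.896 Mbps × 3540 s × 1.12 = 23376.5 Mb
documentary: 11.436 Mbps × 7740 s × 1.12 = 99136.4 Mb
Total: 178949.6 Mb = 22368.7 MB.
= 20.83 GiB.

20.8 GiB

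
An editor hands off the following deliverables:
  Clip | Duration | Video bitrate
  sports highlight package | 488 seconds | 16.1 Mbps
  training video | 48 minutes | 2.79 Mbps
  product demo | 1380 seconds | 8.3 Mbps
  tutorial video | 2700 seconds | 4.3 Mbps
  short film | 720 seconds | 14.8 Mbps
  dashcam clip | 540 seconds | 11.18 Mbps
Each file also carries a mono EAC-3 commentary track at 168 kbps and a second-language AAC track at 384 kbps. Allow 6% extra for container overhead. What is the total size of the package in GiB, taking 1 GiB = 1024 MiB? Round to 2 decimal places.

7.46 GiB

Audio total: 168 + 384 = 552 kbps = 0.552 Mbps.
sports highlight package: 16.652 Mbps × 488 s × 1.06 = 8613.7 Mb
training video: 3.342 Mbps × 2880 s × 1.06 = 10202.5 Mb
product demo: 8.852 Mbps × 1380 s × 1.06 = 12948.7 Mb
tutorial video: 4.852 Mbps × 2700 s × 1.06 = 13886.4 Mb
short film: 15.352 Mbps × 720 s × 1.06 = 11716.6 Mb
dashcam clip: 11.732 Mbps × 540 s × 1.06 = 6715.4 Mb
Total: 64083.4 Mb = 8010.4 MB.
= 7.460 GiB.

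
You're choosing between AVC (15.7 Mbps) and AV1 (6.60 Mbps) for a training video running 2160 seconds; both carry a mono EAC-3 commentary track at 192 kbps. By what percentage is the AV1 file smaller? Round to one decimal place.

Audio: 192 kbps = 0.192 Mbps.
AVC: 15.892 Mbps × 2160 s = 34326.7 Mb = 4.291 GB.
AV1: 6.792 Mbps × 2160 s = 14670.7 Mb = 1.834 GB.
Reduction: (1 − 1.834/4.291) × 100 = 57.26%.

57.3%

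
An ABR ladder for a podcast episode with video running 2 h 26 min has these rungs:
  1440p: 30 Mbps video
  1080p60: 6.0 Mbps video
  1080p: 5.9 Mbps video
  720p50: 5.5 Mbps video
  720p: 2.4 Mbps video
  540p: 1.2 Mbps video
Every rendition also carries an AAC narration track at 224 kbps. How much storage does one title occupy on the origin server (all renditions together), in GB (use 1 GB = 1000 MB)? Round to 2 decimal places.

2 h 26 min = 146 min = 8760 s
Audio: 224 kbps = 0.224 Mbps.
Sum of rendition bitrates: (30+0.224) + (6.0+0.224) + (5.9+0.224) + (5.5+0.224) + (2.4+0.224) + (1.2+0.224) = 52.344 Mbps.
× 8760 s = 458,533 Mb = 57,317 MB = 57.32 GB.

57.32 GB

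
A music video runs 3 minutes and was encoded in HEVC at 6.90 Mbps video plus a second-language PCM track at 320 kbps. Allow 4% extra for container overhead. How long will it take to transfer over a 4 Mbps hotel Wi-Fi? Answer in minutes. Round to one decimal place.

5.6 minutes

3 min = 180 s
Audio: 320 kbps = 0.320 Mbps.
Total bitrate: 7.220 Mbps.
File: 7.220 Mbps × 180 s = 1299.6 Mb.
With 4% container overhead: ×1.04. → 1351.6 Mb.
At 4 Mbps: 1351.6 / 4 = 337.9 s ≈ 5.63 minutes.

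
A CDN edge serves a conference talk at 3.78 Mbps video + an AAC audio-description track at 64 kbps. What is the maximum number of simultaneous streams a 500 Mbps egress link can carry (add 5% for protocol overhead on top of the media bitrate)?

123

Audio: 64 kbps = 0.064 Mbps.
Per-viewer media rate: 3.844 Mbps.
On the wire with 5% overhead: 4.036 Mbps.
500 Mbps = 500.0 Mbps; 500.0 / 4.036 = 123.88 → 123 viewers.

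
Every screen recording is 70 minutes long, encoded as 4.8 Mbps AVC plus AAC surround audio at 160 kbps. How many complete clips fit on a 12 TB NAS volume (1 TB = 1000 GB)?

4608

70 min = 4200 s
Audio: 160 kbps = 0.160 Mbps.
Total bitrate: 4.960 Mbps.
Per item: 4.960 Mbps × 4200 s = 20,832 Mb = 2,604 MB.
Capacity: 12 TB = 96,000,000 Mb; 4608.29 items → 4608 complete.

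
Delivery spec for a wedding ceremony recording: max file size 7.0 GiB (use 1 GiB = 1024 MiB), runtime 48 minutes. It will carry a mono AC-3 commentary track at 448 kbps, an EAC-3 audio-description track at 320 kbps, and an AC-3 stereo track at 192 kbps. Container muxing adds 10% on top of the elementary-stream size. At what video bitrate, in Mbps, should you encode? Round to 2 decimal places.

18.02 Mbps

Budget: 7.0 GiB = 60129.5 Mb.
Stream payload after overhead: 60129.5 / 1.10 = 54663.2 Mb.
48 min = 2880 s
Total bitrate budget: 54663.2 Mb / 2880 s = 18.980 Mbps.
Audio total: 448 + 320 + 192 = 960 kbps = 0.960 Mbps.
Video: 18.980 − 0.960 = 18.020 Mbps.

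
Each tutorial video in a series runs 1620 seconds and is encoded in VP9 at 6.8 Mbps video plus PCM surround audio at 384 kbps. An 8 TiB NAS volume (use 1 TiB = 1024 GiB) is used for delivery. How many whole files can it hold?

6046

Audio: 384 kbps = 0.384 Mbps.
Total bitrate: 7.184 Mbps.
Per item: 7.184 Mbps × 1620 s = 11,638 Mb = 1,455 MB.
Capacity: 8 TiB = 70,368,744 Mb; 6046.42 items → 6046 complete.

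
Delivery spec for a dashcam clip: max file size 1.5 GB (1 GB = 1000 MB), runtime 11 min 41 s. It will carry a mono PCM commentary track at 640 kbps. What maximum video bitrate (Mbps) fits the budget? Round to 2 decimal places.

16.48 Mbps

Budget: 1.5 GB = 12000.0 Mb.
11 min 41 s = 701 s
Total bitrate budget: 12000.0 Mb / 701 s = 17.118 Mbps.
Audio: 640 kbps = 0.640 Mbps.
Video: 17.118 − 0.640 = 16.478 Mbps.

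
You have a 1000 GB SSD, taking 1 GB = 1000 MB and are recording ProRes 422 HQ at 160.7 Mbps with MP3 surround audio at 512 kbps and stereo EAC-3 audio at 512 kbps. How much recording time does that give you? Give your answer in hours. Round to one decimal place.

Audio total: 512 + 512 = 1024 kbps = 1.024 Mbps.
Total bitrate: 160.7 + 1.024 = 161.724 Mbps.
Capacity: 1000 GB = 8,000,000 Mb.
Recording time: 8,000,000 / 161.724 = 49,467 s ≈ 13.7 hours.

13.7 hours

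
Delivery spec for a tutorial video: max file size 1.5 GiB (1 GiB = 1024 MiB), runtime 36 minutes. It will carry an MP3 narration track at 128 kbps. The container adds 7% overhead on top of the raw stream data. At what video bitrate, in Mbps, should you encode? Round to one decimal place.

Budget: 1.5 GiB = 12884.9 Mb.
Stream payload after overhead: 12884.9 / 1.07 = 12042.0 Mb.
36 min = 2160 s
Total bitrate budget: 12042.0 Mb / 2160 s = 5.575 Mbps.
Audio: 128 kbps = 0.128 Mbps.
Video: 5.575 − 0.128 = 5.447 Mbps.

5.4 Mbps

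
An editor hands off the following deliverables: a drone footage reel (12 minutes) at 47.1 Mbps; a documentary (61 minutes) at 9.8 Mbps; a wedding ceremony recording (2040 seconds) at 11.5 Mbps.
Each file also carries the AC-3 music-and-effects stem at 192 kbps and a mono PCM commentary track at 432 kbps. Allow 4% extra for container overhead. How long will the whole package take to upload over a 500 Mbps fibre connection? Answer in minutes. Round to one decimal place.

3.4 minutes

Audio total: 192 + 432 = 624 kbps = 0.624 Mbps.
drone footage reel: 47.724 Mbps × 720 s × 1.04 = 35735.7 Mb
documentary: 10.424 Mbps × 3660 s × 1.04 = 39677.9 Mb
wedding ceremony recording: 12.124 Mbps × 2040 s × 1.04 = 25722.3 Mb
Total: 101135.9 Mb = 12642.0 MB.
At 500 Mbps: 101135.9 / 500 = 202 s ≈ 3.37 minutes.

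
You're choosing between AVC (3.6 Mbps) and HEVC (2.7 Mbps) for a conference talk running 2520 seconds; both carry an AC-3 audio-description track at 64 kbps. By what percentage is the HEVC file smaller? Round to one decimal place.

24.6%

Audio: 64 kbps = 0.064 Mbps.
AVC: 3.664 Mbps × 2520 s = 9233.3 Mb = 1.075 GiB.
HEVC: 2.764 Mbps × 2520 s = 6965.3 Mb = 0.811 GiB.
Reduction: (1 − 0.811/1.075) × 100 = 24.56%.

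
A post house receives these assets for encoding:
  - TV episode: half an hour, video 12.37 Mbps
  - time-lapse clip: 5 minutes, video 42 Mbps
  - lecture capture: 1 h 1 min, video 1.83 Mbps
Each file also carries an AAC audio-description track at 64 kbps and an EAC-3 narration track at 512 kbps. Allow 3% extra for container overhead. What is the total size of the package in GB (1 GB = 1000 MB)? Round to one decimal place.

Audio total: 64 + 512 = 576 kbps = 0.576 Mbps.
TV episode: 12.946 Mbps × 1800 s × 1.03 = 24001.9 Mb
time-lapse clip: 42.576 Mbps × 300 s × 1.03 = 13156.0 Mb
lecture capture: 2.406 Mbps × 3660 s × 1.03 = 9070.1 Mb
Total: 46228.0 Mb = 5778.5 MB.
= 5.779 GB.

5.8 GB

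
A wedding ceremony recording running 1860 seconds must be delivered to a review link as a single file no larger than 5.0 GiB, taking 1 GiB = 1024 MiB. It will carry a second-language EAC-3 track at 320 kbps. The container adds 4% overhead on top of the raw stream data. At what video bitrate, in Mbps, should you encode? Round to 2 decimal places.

21.88 Mbps

Budget: 5.0 GiB = 42949.7 Mb.
Stream payload after overhead: 42949.7 / 1.04 = 41297.8 Mb.
Total bitrate budget: 41297.8 Mb / 1860 s = 22.203 Mbps.
Audio: 320 kbps = 0.320 Mbps.
Video: 22.203 − 0.320 = 21.883 Mbps.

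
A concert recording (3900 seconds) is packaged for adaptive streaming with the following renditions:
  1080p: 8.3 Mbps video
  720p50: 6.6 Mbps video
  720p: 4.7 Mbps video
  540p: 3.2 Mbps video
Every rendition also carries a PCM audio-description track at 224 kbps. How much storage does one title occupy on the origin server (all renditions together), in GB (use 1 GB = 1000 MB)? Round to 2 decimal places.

11.55 GB

Audio: 224 kbps = 0.224 Mbps.
Sum of rendition bitrates: (8.3+0.224) + (6.6+0.224) + (4.7+0.224) + (3.2+0.224) = 23.696 Mbps.
× 3900 s = 92,414 Mb = 11,552 MB = 11.55 GB.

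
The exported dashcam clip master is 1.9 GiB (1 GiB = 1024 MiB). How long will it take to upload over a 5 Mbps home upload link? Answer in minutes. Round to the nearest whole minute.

54 minutes

File: 1.9 GiB = 16320.9 Mb.
At 5 Mbps: 16320.9 / 5 = 3264.2 s ≈ 54.4 minutes.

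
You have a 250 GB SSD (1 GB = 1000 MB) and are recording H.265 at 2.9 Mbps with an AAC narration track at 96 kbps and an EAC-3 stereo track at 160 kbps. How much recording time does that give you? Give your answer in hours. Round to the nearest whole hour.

Audio total: 96 + 160 = 256 kbps = 0.256 Mbps.
Total bitrate: 2.9 + 0.256 = 3.156 Mbps.
Capacity: 250 GB = 2,000,000 Mb.
Recording time: 2,000,000 / 3.156 = 633,714 s ≈ 176 hours.

176 hours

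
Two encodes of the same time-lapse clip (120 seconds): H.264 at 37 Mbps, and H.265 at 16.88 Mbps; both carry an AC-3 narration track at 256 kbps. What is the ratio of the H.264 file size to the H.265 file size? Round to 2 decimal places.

Audio: 256 kbps = 0.256 Mbps.
H.264: 37.256 Mbps × 120 s = 4470.7 Mb = 0.520 GiB.
H.265: 17.136 Mbps × 120 s = 2056.3 Mb = 0.239 GiB.
Ratio: 0.520 / 0.239 = 2.174.

2.17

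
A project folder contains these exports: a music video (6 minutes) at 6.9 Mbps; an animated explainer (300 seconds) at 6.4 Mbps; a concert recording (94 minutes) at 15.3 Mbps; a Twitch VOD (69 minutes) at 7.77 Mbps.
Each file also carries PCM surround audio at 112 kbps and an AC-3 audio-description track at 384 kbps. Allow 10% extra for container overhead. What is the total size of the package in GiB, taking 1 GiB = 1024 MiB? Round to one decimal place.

Audio total: 112 + 384 = 496 kbps = 0.496 Mbps.
music video: 7.396 Mbps × 360 s × 1.10 = 2928.8 Mb
animated explainer: 6.896 Mbps × 300 s × 1.10 = 2275.7 Mb
concert recording: 15.796 Mbps × 5640 s × 1.10 = 97998.4 Mb
Twitch VOD: 8.266 Mbps × 4140 s × 1.10 = 37643.4 Mb
Total: 140846.2 Mb = 17605.8 MB.
= 16.40 GiB.

16.4 GiB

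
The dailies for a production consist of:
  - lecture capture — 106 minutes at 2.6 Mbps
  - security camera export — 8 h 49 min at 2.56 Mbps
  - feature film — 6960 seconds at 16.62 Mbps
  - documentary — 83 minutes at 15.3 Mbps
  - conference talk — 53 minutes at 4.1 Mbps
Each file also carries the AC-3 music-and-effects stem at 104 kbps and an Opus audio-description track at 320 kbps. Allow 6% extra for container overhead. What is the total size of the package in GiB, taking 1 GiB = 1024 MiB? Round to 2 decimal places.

Audio total: 104 + 320 = 424 kbps = 0.424 Mbps.
lecture capture: 3.024 Mbps × 6360 s × 1.06 = 20386.6 Mb
security camera export: 2.984 Mbps × 31740 s × 1.06 = 100394.9 Mb
feature film: 17.044 Mbps × 6960 s × 1.06 = 125743.8 Mb
documentary: 15.724 Mbps × 4980 s × 1.06 = 83003.9 Mb
conference talk: 4.524 Mbps × 3180 s × 1.06 = 15249.5 Mb
Total: 344778.7 Mb = 43097.3 MB.
= 40.14 GiB.

40.14 GiB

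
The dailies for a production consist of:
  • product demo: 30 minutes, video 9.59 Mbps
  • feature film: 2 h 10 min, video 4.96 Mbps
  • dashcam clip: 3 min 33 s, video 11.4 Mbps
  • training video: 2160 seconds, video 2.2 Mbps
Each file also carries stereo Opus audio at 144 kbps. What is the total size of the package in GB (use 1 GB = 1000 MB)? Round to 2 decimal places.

8.11 GB

Audio: 144 kbps = 0.144 Mbps.
product demo: 9.734 Mbps × 1800 s = 17521.2 Mb
feature film: 5.104 Mbps × 7800 s = 39811.2 Mb
dashcam clip: 11.544 Mbps × 213 s = 2458.9 Mb
training video: 2.344 Mbps × 2160 s = 5063.0 Mb
Total: 64854.3 Mb = 8106.8 MB.
= 8.107 GB.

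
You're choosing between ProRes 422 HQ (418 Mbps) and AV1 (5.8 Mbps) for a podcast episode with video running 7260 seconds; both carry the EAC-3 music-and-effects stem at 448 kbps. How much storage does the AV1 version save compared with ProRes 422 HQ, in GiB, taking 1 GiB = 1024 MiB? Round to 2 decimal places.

348.38 GiB

Audio: 448 kbps = 0.448 Mbps.
ProRes 422 HQ: 418.448 Mbps × 7260 s = 3037932.5 Mb = 353.662 GiB.
AV1: 6.248 Mbps × 7260 s = 45360.5 Mb = 5.281 GiB.
Saving: 353.662 − 5.281 = 348.381 GiB.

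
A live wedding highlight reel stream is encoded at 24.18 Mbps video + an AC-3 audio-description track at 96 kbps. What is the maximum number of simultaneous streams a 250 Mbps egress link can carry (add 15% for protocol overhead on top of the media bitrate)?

Audio: 96 kbps = 0.096 Mbps.
Per-viewer media rate: 24.276 Mbps.
On the wire with 15% overhead: 27.917 Mbps.
250 Mbps = 250.0 Mbps; 250.0 / 27.917 = 8.95 → 8 viewers.

8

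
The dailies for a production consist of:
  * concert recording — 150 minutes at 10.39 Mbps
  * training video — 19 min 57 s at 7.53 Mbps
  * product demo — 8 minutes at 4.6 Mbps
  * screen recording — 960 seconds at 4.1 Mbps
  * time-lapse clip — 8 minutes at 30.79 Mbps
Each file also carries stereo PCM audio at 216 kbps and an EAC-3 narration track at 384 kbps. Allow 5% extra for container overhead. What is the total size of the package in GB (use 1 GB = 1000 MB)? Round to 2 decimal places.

Audio total: 216 + 384 = 600 kbps = 0.600 Mbps.
concert recording: 10.990 Mbps × 9000 s × 1.05 = 103855.5 Mb
training video: 8.130 Mbps × 1197 s × 1.05 = 10218.2 Mb
product demo: 5.200 Mbps × 480 s × 1.05 = 2620.8 Mb
screen recording: 4.700 Mbps × 960 s × 1.05 = 4737.6 Mb
time-lapse clip: 31.390 Mbps × 480 s × 1.05 = 15820.6 Mb
Total: 137252.7 Mb = 17156.6 MB.
= 17.16 GB.

17.16 GB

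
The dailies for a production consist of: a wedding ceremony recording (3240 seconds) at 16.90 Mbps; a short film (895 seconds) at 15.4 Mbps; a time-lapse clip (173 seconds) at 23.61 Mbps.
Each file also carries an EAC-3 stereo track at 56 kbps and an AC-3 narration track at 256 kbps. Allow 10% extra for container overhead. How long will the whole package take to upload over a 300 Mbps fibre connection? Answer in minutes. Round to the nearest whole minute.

5 minutes

Audio total: 56 + 256 = 312 kbps = 0.312 Mbps.
wedding ceremony recording: 17.212 Mbps × 3240 s × 1.10 = 61343.6 Mb
short film: 15.712 Mbps × 895 s × 1.10 = 15468.5 Mb
time-lapse clip: 23.922 Mbps × 173 s × 1.10 = 4552.4 Mb
Total: 81364.4 Mb = 10170.5 MB.
At 300 Mbps: 81364.4 / 300 = 271 s ≈ 4.52 minutes.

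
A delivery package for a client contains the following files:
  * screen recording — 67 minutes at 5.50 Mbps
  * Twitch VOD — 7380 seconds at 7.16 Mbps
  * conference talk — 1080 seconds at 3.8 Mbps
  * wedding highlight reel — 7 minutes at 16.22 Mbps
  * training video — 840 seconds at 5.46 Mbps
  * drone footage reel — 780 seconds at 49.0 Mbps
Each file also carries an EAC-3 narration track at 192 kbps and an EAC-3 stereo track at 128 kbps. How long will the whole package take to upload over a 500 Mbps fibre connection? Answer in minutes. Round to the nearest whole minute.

Audio total: 192 + 128 = 320 kbps = 0.320 Mbps.
screen recording: 5.820 Mbps × 4020 s = 23396.4 Mb
Twitch VOD: 7.480 Mbps × 7380 s = 55202.4 Mb
conference talk: 4.120 Mbps × 1080 s = 4449.6 Mb
wedding highlight reel: 16.540 Mbps × 420 s = 6946.8 Mb
training video: 5.780 Mbps × 840 s = 4855.2 Mb
drone footage reel: 49.320 Mbps × 780 s = 38469.6 Mb
Total: 133320.0 Mb = 16665.0 MB.
At 500 Mbps: 133320.0 / 500 = 267 s ≈ 4.44 minutes.

4 minutes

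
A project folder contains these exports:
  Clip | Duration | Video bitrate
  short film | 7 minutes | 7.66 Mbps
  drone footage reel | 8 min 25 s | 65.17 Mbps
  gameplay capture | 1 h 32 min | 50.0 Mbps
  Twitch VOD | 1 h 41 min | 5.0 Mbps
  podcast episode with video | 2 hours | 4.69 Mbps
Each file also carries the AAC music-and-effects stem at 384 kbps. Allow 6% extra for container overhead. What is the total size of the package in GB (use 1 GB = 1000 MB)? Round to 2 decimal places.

50.85 GB

Audio: 384 kbps = 0.384 Mbps.
short film: 8.044 Mbps × 420 s × 1.06 = 3581.2 Mb
drone footage reel: 65.554 Mbps × 505 s × 1.06 = 35091.1 Mb
gameplay capture: 50.384 Mbps × 5520 s × 1.06 = 294806.9 Mb
Twitch VOD: 5.384 Mbps × 6060 s × 1.06 = 34584.7 Mb
podcast episode with video: 5.074 Mbps × 7200 s × 1.06 = 38724.8 Mb
Total: 406788.5 Mb = 50848.6 MB.
= 50.85 GB.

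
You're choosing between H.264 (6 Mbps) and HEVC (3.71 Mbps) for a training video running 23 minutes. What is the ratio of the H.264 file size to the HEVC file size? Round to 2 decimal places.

1.62

23 min = 1380 s
H.264: 6.000 Mbps × 1380 s = 8280.0 Mb = 1.035 GB.
HEVC: 3.710 Mbps × 1380 s = 5119.8 Mb = 0.640 GB.
Ratio: 1.035 / 0.640 = 1.617.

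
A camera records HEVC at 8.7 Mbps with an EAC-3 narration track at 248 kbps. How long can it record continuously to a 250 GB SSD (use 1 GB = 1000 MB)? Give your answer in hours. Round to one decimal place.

62.1 hours

Audio: 248 kbps = 0.248 Mbps.
Total bitrate: 8.7 + 0.248 = 8.948 Mbps.
Capacity: 250 GB = 2,000,000 Mb.
Recording time: 2,000,000 / 8.948 = 223,514 s ≈ 62.1 hours.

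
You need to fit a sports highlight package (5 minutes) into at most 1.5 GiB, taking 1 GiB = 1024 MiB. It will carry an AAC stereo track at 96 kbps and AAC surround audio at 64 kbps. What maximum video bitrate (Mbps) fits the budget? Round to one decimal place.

42.8 Mbps

Budget: 1.5 GiB = 12884.9 Mb.
5 min = 300 s
Total bitrate budget: 12884.9 Mb / 300 s = 42.950 Mbps.
Audio total: 96 + 64 = 160 kbps = 0.160 Mbps.
Video: 42.950 − 0.160 = 42.790 Mbps.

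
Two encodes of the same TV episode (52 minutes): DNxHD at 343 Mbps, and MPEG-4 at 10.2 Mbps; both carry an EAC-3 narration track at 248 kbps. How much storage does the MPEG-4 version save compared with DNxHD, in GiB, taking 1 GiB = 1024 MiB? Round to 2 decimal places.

120.88 GiB

52 min = 3120 s
Audio: 248 kbps = 0.248 Mbps.
DNxHD: 343.248 Mbps × 3120 s = 1070933.8 Mb = 124.673 GiB.
MPEG-4: 10.448 Mbps × 3120 s = 32597.8 Mb = 3.795 GiB.
Saving: 124.673 − 3.795 = 120.878 GiB.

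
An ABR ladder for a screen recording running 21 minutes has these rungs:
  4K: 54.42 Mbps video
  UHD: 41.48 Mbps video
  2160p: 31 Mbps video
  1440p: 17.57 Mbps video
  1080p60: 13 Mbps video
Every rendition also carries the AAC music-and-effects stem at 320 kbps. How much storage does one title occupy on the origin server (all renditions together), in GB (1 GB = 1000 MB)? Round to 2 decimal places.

25.05 GB

21 min = 1260 s
Audio: 320 kbps = 0.320 Mbps.
Sum of rendition bitrates: (54.42+0.320) + (41.48+0.320) + (31+0.320) + (17.57+0.320) + (13+0.320) = 159.070 Mbps.
× 1260 s = 200,428 Mb = 25,054 MB = 25.05 GB.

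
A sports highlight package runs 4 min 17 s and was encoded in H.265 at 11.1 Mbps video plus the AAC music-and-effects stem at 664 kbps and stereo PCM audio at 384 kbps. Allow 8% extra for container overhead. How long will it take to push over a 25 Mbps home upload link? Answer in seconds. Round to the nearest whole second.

135 seconds

4 min 17 s = 257 s
Audio total: 664 + 384 = 1048 kbps = 1.048 Mbps.
Total bitrate: 12.148 Mbps.
File: 12.148 Mbps × 257 s = 3122.0 Mb.
With 8% container overhead: ×1.08. → 3371.8 Mb.
At 25 Mbps: 3371.8 / 25 = 134.9 s ≈ 135 seconds.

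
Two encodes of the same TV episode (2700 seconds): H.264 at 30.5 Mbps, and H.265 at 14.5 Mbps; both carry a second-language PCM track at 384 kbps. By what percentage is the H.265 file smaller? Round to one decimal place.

Audio: 384 kbps = 0.384 Mbps.
H.264: 30.884 Mbps × 2700 s = 83386.8 Mb = 10.423 GB.
H.265: 14.884 Mbps × 2700 s = 40186.8 Mb = 5.023 GB.
Reduction: (1 − 5.023/10.423) × 100 = 51.81%.

51.8%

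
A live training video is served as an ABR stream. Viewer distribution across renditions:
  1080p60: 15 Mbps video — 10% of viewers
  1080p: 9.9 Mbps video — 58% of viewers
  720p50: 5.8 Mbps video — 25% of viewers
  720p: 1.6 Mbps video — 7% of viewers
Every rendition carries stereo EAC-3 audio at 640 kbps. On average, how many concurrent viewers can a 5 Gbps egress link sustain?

Audio: 640 kbps = 0.640 Mbps.
Average per-viewer bitrate: 0.10×15.640 + 0.58×10.540 + 0.25×6.440 + 0.07×2.240 = 9.444 Mbps.
5 Gbps = 5,000 Mbps; 5,000 / 9.444 = 529.44 → 529.

529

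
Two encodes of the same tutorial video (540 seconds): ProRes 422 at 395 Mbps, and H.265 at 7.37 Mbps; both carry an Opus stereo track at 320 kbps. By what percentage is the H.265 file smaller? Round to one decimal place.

98.1%

Audio: 320 kbps = 0.320 Mbps.
ProRes 422: 395.320 Mbps × 540 s = 213472.8 Mb = 26.684 GB.
H.265: 7.690 Mbps × 540 s = 4152.6 Mb = 0.519 GB.
Reduction: (1 − 0.519/26.684) × 100 = 98.05%.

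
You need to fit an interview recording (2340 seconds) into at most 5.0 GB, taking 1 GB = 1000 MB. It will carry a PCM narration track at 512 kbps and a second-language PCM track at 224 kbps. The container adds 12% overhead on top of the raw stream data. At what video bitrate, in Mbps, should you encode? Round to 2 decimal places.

14.53 Mbps

Budget: 5.0 GB = 40000.0 Mb.
Stream payload after overhead: 40000.0 / 1.12 = 35714.3 Mb.
Total bitrate budget: 35714.3 Mb / 2340 s = 15.263 Mbps.
Audio total: 512 + 224 = 736 kbps = 0.736 Mbps.
Video: 15.263 − 0.736 = 14.527 Mbps.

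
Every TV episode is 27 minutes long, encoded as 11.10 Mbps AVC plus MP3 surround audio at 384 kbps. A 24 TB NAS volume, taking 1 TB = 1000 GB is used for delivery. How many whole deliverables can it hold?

10320

27 min = 1620 s
Audio: 384 kbps = 0.384 Mbps.
Total bitrate: 11.484 Mbps.
Per item: 11.484 Mbps × 1620 s = 18,604 Mb = 2,326 MB.
Capacity: 24 TB = 192,000,000 Mb; 10320.32 items → 10320 complete.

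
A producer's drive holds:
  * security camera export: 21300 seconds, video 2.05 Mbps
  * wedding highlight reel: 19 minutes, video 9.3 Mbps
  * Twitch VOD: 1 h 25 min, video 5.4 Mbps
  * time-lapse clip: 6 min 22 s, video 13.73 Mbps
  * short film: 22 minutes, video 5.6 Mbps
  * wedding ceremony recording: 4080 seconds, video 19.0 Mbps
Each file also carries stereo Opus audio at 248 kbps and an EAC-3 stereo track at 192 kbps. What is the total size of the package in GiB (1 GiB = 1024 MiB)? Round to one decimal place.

21.7 GiB

Audio total: 248 + 192 = 440 kbps = 0.440 Mbps.
security camera export: 2.490 Mbps × 21300 s = 53037.0 Mb
wedding highlight reel: 9.740 Mbps × 1140 s = 11103.6 Mb
Twitch VOD: 5.840 Mbps × 5100 s = 29784.0 Mb
time-lapse clip: 14.170 Mbps × 382 s = 5412.9 Mb
short film: 6.040 Mbps × 1320 s = 7972.8 Mb
wedding ceremony recording: 19.440 Mbps × 4080 s = 79315.2 Mb
Total: 186625.5 Mb = 23328.2 MB.
= 21.73 GiB.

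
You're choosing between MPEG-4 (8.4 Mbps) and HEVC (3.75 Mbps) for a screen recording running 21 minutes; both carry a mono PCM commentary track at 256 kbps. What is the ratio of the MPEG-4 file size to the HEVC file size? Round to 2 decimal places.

21 min = 1260 s
Audio: 256 kbps = 0.256 Mbps.
MPEG-4: 8.656 Mbps × 1260 s = 10906.6 Mb = 1.270 GiB.
HEVC: 4.006 Mbps × 1260 s = 5047.6 Mb = 0.588 GiB.
Ratio: 1.270 / 0.588 = 2.161.

2.16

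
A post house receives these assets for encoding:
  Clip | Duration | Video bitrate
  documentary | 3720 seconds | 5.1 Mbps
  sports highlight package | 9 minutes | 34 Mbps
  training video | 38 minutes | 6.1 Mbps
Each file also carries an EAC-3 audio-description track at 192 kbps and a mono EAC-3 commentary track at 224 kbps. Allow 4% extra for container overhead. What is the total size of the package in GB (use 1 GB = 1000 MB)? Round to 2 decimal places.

Audio total: 192 + 224 = 416 kbps = 0.416 Mbps.
documentary: 5.516 Mbps × 3720 s × 1.04 = 21340.3 Mb
sports highlight package: 34.416 Mbps × 540 s × 1.04 = 19328.0 Mb
training video: 6.516 Mbps × 2280 s × 1.04 = 15450.7 Mb
Total: 56119.1 Mb = 7014.9 MB.
= 7.015 GB.

7.01 GB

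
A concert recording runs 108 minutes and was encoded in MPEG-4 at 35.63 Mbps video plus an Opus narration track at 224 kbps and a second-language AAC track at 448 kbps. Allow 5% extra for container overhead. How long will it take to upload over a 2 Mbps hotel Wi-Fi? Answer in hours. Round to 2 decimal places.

34.31 hours

108 min = 6480 s
Audio total: 224 + 448 = 672 kbps = 0.672 Mbps.
Total bitrate: 36.302 Mbps.
File: 36.302 Mbps × 6480 s = 235237.0 Mb.
With 5% container overhead: ×1.05. → 246998.8 Mb.
At 2 Mbps: 246998.8 / 2 = 123499.4 s ≈ 34.3 hours.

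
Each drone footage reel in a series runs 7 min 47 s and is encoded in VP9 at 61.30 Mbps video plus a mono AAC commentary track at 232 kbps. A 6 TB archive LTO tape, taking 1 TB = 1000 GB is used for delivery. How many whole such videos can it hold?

1670

7 min 47 s = 467 s
Audio: 232 kbps = 0.232 Mbps.
Total bitrate: 61.532 Mbps.
Per item: 61.532 Mbps × 467 s = 28,735 Mb = 3,592 MB.
Capacity: 6 TB = 48,000,000 Mb; 1670.41 items → 1670 complete.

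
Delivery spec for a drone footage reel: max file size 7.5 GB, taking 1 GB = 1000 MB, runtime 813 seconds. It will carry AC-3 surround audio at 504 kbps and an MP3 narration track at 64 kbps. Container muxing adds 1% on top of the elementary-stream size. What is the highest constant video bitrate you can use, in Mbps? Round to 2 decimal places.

72.50 Mbps

Budget: 7.5 GB = 60000.0 Mb.
Stream payload after overhead: 60000.0 / 1.01 = 59405.9 Mb.
Total bitrate budget: 59405.9 Mb / 813 s = 73.070 Mbps.
Audio total: 504 + 64 = 568 kbps = 0.568 Mbps.
Video: 73.070 − 0.568 = 72.502 Mbps.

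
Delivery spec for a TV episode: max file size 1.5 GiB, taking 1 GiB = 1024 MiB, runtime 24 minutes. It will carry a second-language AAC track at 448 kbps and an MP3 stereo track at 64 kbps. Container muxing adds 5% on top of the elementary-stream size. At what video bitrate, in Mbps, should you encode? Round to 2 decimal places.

Budget: 1.5 GiB = 12884.9 Mb.
Stream payload after overhead: 12884.9 / 1.05 = 12271.3 Mb.
24 min = 1440 s
Total bitrate budget: 12271.3 Mb / 1440 s = 8.522 Mbps.
Audio total: 448 + 64 = 512 kbps = 0.512 Mbps.
Video: 8.522 − 0.512 = 8.010 Mbps.

8.01 Mbps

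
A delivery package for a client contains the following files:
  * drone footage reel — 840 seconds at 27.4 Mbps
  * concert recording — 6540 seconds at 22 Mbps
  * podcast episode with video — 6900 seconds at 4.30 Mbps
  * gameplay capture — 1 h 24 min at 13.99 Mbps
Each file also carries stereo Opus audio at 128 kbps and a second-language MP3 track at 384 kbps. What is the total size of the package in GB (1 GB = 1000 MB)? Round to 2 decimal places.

34.62 GB

Audio total: 128 + 384 = 512 kbps = 0.512 Mbps.
drone footage reel: 27.912 Mbps × 840 s = 23446.1 Mb
concert recording: 22.512 Mbps × 6540 s = 147228.5 Mb
podcast episode with video: 4.812 Mbps × 6900 s = 33202.8 Mb
gameplay capture: 14.502 Mbps × 5040 s = 73090.1 Mb
Total: 276967.4 Mb = 34620.9 MB.
= 34.62 GB.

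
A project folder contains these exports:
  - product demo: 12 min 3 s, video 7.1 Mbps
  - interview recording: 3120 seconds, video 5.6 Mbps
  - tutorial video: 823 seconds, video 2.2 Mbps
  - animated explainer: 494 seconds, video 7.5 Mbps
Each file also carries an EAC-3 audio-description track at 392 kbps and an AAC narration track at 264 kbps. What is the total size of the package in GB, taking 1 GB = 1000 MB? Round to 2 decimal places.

3.94 GB

Audio total: 392 + 264 = 656 kbps = 0.656 Mbps.
product demo: 7.756 Mbps × 723 s = 5607.6 Mb
interview recording: 6.256 Mbps × 3120 s = 19518.7 Mb
tutorial video: 2.856 Mbps × 823 s = 2350.5 Mb
animated explainer: 8.156 Mbps × 494 s = 4029.1 Mb
Total: 31505.9 Mb = 3938.2 MB.
= 3.938 GB.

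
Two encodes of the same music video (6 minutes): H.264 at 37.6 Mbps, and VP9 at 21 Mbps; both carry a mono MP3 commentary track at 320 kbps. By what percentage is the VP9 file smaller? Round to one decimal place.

43.8%

6 min = 360 s
Audio: 320 kbps = 0.320 Mbps.
H.264: 37.920 Mbps × 360 s = 13651.2 Mb = 1.706 GB.
VP9: 21.320 Mbps × 360 s = 7675.2 Mb = 0.959 GB.
Reduction: (1 − 0.959/1.706) × 100 = 43.78%.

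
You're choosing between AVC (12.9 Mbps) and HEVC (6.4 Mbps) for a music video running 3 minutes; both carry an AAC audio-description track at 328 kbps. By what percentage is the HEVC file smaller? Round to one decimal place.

49.1%

3 min = 180 s
Audio: 328 kbps = 0.328 Mbps.
AVC: 13.228 Mbps × 180 s = 2381.0 Mb = 283.842 MiB.
HEVC: 6.728 Mbps × 180 s = 1211.0 Mb = 144.367 MiB.
Reduction: (1 − 144.367/283.842) × 100 = 49.14%.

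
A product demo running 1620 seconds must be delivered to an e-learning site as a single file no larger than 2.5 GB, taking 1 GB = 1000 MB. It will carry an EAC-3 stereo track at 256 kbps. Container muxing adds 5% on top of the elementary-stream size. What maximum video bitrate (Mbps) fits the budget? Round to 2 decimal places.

Budget: 2.5 GB = 20000.0 Mb.
Stream payload after overhead: 20000.0 / 1.05 = 19047.6 Mb.
Total bitrate budget: 19047.6 Mb / 1620 s = 11.758 Mbps.
Audio: 256 kbps = 0.256 Mbps.
Video: 11.758 − 0.256 = 11.502 Mbps.

11.50 Mbps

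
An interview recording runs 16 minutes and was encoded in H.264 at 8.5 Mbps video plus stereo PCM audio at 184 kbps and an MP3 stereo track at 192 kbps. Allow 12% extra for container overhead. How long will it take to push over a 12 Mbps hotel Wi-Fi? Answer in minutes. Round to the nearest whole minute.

13 minutes

16 min = 960 s
Audio total: 184 + 192 = 376 kbps = 0.376 Mbps.
Total bitrate: 8.876 Mbps.
File: 8.876 Mbps × 960 s = 8521.0 Mb.
With 12% container overhead: ×1.12. → 9543.5 Mb.
At 12 Mbps: 9543.5 / 12 = 795.3 s ≈ 13.3 minutes.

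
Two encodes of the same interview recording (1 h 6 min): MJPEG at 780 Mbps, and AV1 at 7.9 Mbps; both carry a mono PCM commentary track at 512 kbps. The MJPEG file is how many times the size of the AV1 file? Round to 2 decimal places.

92.79

1 h 6 min = 66 min = 3960 s
Audio: 512 kbps = 0.512 Mbps.
MJPEG: 780.512 Mbps × 3960 s = 3090827.5 Mb = 386.353 GB.
AV1: 8.412 Mbps × 3960 s = 33311.5 Mb = 4.164 GB.
Ratio: 386.353 / 4.164 = 92.786.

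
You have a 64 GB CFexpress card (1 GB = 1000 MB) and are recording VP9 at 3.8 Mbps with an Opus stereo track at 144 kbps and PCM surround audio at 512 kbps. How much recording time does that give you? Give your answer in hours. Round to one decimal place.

Audio total: 144 + 512 = 656 kbps = 0.656 Mbps.
Total bitrate: 3.8 + 0.656 = 4.456 Mbps.
Capacity: 64 GB = 512,000 Mb.
Recording time: 512,000 / 4.456 = 114,901 s ≈ 31.9 hours.

31.9 hours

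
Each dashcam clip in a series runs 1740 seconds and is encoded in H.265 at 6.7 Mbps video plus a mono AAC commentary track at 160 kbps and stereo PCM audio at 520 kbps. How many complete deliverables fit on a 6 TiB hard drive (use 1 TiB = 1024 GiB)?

Audio total: 160 + 520 = 680 kbps = 0.680 Mbps.
Total bitrate: 7.380 Mbps.
Per item: 7.380 Mbps × 1740 s = 12,841 Mb = 1,605 MB.
Capacity: 6 TiB = 52,776,558 Mb; 4109.94 items → 4109 complete.

4109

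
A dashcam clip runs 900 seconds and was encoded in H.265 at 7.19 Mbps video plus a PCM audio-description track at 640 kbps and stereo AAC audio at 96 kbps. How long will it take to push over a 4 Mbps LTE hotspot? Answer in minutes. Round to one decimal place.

Audio total: 640 + 96 = 736 kbps = 0.736 Mbps.
Total bitrate: 7.926 Mbps.
File: 7.926 Mbps × 900 s = 7133.4 Mb.
At 4 Mbps: 7133.4 / 4 = 1783.3 s ≈ 29.7 minutes.

29.7 minutes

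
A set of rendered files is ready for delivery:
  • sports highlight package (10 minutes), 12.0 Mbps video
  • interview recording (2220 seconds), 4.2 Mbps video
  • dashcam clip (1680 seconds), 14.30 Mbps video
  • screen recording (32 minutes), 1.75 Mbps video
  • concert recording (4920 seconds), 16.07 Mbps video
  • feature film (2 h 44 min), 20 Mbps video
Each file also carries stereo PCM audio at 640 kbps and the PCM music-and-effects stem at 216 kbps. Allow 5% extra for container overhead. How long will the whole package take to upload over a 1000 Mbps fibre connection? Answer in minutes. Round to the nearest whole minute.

6 minutes

Audio total: 640 + 216 = 856 kbps = 0.856 Mbps.
sports highlight package: 12.856 Mbps × 600 s × 1.05 = 8099.3 Mb
interview recording: 5.056 Mbps × 2220 s × 1.05 = 11785.5 Mb
dashcam clip: 15.156 Mbps × 1680 s × 1.05 = 26735.2 Mb
screen recording: 2.606 Mbps × 1920 s × 1.05 = 5253.7 Mb
concert recording: 16.926 Mbps × 4920 s × 1.05 = 87439.7 Mb
feature film: 20.856 Mbps × 9840 s × 1.05 = 215484.2 Mb
Total: 354797.6 Mb = 44349.7 MB.
At 1000 Mbps: 354797.6 / 1000 = 355 s ≈ 5.91 minutes.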